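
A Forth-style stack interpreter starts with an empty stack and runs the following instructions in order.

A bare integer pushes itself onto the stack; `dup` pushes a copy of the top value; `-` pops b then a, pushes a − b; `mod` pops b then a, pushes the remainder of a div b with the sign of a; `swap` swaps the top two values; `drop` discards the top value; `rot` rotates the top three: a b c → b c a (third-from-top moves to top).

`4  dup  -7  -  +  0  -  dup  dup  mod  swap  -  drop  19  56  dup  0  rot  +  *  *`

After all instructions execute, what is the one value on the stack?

59584

4    : 4
dup  : 4 4
-7   : 4 4 -7
-    : 4 11
+    : 15
0    : 15 0
-    : 15
dup  : 15 15
dup  : 15 15 15
mod  : 15 0
swap : 0 15
-    : -15
drop : (empty)
19   : 19
56   : 19 56
dup  : 19 56 56
0    : 19 56 56 0
rot  : 19 56 0 56
+    : 19 56 56
*    : 19 3136
*    : 59584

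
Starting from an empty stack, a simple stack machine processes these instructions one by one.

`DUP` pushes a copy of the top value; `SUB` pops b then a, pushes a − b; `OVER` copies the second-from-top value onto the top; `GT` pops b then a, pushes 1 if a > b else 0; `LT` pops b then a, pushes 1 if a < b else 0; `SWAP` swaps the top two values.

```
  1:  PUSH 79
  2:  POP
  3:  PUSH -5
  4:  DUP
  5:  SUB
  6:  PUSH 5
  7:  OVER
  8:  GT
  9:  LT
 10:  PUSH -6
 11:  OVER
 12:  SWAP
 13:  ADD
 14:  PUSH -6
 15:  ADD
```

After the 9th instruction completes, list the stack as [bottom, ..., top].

PUSH 79 -> 79
POP     -> (empty)
PUSH -5 -> -5
DUP     -> -5 -5
SUB     -> 0
PUSH 5  -> 0 5
OVER    -> 0 5 0
GT      -> 0 1
LT      -> 1

[1]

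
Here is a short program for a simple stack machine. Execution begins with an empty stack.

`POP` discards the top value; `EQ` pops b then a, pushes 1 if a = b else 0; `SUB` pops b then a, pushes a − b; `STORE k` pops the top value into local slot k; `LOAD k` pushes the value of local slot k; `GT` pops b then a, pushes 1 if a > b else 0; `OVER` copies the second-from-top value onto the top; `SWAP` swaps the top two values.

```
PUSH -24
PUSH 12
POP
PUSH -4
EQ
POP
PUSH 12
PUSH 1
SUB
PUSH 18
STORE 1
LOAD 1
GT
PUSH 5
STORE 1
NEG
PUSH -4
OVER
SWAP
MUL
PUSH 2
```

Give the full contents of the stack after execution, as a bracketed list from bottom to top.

[0, 0, 2]

PUSH -24  [-24]
PUSH 12   [-24, 12]
POP       [-24]
PUSH -4   [-24, -4]
EQ        [0]
POP       []
PUSH 12   [12]
PUSH 1    [12, 1]
SUB       [11]
PUSH 18   [11, 18]
STORE 1   [11]
LOAD 1    [11, 18]
GT        [0]
PUSH 5    [0, 5]
STORE 1   [0]
NEG       [0]
PUSH -4   [0, -4]
OVER      [0, -4, 0]
SWAP      [0, 0, -4]
MUL       [0, 0]
PUSH 2    [0, 0, 2]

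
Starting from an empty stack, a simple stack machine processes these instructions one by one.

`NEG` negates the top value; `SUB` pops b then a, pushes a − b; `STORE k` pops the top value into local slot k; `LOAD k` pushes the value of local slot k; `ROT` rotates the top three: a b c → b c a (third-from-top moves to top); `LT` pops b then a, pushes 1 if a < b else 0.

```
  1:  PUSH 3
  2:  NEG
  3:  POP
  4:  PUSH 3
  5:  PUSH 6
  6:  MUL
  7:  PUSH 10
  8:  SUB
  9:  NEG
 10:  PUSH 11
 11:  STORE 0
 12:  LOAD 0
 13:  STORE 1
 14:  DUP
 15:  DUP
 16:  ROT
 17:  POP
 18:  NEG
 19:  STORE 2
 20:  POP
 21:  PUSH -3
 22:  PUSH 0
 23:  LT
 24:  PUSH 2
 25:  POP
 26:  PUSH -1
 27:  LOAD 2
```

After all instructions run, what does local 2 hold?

8

PUSH 3  -> 3
NEG     -> -3
POP     -> (empty)
PUSH 3  -> 3
PUSH 6  -> 3 6
MUL     -> 18
PUSH 10 -> 18 10
SUB     -> 8
NEG     -> -8
PUSH 11 -> -8 11
STORE 0 -> -8
LOAD 0  -> -8 11
STORE 1 -> -8
DUP     -> -8 -8
DUP     -> -8 -8 -8
ROT     -> -8 -8 -8
POP     -> -8 -8
NEG     -> -8 8
STORE 2 -> -8
POP     -> (empty)
PUSH -3 -> -3
PUSH 0  -> -3 0
LT      -> 1
PUSH 2  -> 1 2
POP     -> 1
PUSH -1 -> 1 -1
LOAD 2  -> 1 -1 8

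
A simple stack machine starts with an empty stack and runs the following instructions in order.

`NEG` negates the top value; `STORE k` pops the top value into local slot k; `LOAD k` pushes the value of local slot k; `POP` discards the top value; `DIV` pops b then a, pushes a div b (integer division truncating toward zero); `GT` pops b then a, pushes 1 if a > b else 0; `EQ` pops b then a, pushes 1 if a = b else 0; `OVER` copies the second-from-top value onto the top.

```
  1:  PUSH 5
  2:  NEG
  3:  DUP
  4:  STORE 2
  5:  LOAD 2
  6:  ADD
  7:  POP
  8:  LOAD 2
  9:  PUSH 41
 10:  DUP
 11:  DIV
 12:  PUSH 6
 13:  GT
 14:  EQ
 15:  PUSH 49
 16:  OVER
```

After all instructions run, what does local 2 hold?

PUSH 5  -> [5]
NEG     -> [-5]
DUP     -> [-5, -5]
STORE 2 -> [-5]
LOAD 2  -> [-5, -5]
ADD     -> [-10]
POP     -> []
LOAD 2  -> [-5]
PUSH 41 -> [-5, 41]
DUP     -> [-5, 41, 41]
DIV     -> [-5, 1]
PUSH 6  -> [-5, 1, 6]
GT      -> [-5, 0]
EQ      -> [0]
PUSH 49 -> [0, 49]
OVER    -> [0, 49, 0]

-5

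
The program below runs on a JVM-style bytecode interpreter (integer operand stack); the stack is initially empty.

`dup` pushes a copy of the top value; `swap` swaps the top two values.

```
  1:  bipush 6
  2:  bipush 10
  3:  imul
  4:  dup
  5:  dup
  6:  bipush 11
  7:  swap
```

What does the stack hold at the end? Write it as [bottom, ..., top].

bipush 6   [6]
bipush 10  [6, 10]
imul       [60]
dup        [60, 60]
dup        [60, 60, 60]
bipush 11  [60, 60, 60, 11]
swap       [60, 60, 11, 60]

[60, 60, 11, 60]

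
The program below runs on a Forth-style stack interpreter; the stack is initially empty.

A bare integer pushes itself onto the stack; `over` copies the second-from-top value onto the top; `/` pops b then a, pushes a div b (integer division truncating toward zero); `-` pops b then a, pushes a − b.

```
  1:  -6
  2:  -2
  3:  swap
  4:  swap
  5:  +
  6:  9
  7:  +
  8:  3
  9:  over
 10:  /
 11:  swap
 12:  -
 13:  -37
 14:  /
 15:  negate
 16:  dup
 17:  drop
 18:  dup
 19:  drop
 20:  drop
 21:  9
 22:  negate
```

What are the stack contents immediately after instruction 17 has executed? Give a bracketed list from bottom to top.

-6     -> [-6]
-2     -> [-6, -2]
swap   -> [-2, -6]
swap   -> [-6, -2]
+      -> [-8]
9      -> [-8, 9]
+      -> [1]
3      -> [1, 3]
over   -> [1, 3, 1]
/      -> [1, 3]
swap   -> [3, 1]
-      -> [2]
-37    -> [2, -37]
/      -> [0]
negate -> [0]
dup    -> [0, 0]
drop   -> [0]

[0]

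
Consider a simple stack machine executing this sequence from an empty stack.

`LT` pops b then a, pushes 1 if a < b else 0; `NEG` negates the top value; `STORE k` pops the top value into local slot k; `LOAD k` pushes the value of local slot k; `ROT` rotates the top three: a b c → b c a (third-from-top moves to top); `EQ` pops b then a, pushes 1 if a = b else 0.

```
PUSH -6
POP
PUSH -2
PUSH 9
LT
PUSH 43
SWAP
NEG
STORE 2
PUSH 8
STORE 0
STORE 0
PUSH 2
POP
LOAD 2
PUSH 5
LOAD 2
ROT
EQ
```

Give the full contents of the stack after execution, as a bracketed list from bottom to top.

PUSH -6 → [-6]
POP     → []
PUSH -2 → [-2]
PUSH 9  → [-2, 9]
LT      → [1]
PUSH 43 → [1, 43]
SWAP    → [43, 1]
NEG     → [43, -1]
STORE 2 → [43]
PUSH 8  → [43, 8]
STORE 0 → [43]
STORE 0 → []
PUSH 2  → [2]
POP     → []
LOAD 2  → [-1]
PUSH 5  → [-1, 5]
LOAD 2  → [-1, 5, -1]
ROT     → [5, -1, -1]
EQ      → [5, 1]

[5, 1]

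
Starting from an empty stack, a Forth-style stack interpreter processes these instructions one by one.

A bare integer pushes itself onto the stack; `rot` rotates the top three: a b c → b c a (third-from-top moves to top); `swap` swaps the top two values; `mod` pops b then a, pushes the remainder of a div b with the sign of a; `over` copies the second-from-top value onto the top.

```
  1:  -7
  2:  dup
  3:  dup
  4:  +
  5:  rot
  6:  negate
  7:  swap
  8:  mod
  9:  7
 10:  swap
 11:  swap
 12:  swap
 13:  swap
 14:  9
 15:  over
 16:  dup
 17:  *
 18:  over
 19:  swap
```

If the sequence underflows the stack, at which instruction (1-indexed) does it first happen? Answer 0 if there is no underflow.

-7  -> [-7]
dup -> [-7, -7]
dup -> [-7, -7, -7]
+   -> [-7, -14]
rot  — needs 3 operands, stack has 2 → underflow

5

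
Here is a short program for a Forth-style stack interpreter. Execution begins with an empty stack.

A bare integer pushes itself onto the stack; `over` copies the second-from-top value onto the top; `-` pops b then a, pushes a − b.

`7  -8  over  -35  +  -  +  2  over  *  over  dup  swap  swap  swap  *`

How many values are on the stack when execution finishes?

3

7    : 7
-8   : 7 -8
over : 7 -8 7
-35  : 7 -8 7 -35
+    : 7 -8 -28
-    : 7 20
+    : 27
2    : 27 2
over : 27 2 27
*    : 27 54
over : 27 54 27
dup  : 27 54 27 27
swap : 27 54 27 27
swap : 27 54 27 27
swap : 27 54 27 27
*    : 27 54 729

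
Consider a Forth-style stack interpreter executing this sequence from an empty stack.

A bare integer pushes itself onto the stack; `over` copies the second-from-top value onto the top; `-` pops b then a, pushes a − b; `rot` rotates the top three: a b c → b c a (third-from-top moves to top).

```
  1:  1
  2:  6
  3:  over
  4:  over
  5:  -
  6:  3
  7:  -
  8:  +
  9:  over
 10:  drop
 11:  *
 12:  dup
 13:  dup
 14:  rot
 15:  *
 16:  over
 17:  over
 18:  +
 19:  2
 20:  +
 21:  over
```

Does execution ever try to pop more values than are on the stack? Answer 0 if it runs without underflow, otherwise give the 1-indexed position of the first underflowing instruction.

1    : 1
6    : 1 6
over : 1 6 1
over : 1 6 1 6
-    : 1 6 -5
3    : 1 6 -5 3
-    : 1 6 -8
+    : 1 -2
over : 1 -2 1
drop : 1 -2
*    : -2
dup  : -2 -2
dup  : -2 -2 -2
rot  : -2 -2 -2
*    : -2 4
over : -2 4 -2
over : -2 4 -2 4
+    : -2 4 2
2    : -2 4 2 2
+    : -2 4 4
over : -2 4 4 4

0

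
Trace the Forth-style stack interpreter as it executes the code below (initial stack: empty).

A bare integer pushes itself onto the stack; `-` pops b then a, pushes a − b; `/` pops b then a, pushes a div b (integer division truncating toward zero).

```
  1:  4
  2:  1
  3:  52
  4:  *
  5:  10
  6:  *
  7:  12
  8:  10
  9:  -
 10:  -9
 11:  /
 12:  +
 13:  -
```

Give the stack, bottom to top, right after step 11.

[4, 520, 0]

4  : [4]
1  : [4, 1]
52 : [4, 1, 52]
*  : [4, 52]
10 : [4, 52, 10]
*  : [4, 520]
12 : [4, 520, 12]
10 : [4, 520, 12, 10]
-  : [4, 520, 2]
-9 : [4, 520, 2, -9]
/  : [4, 520, 0]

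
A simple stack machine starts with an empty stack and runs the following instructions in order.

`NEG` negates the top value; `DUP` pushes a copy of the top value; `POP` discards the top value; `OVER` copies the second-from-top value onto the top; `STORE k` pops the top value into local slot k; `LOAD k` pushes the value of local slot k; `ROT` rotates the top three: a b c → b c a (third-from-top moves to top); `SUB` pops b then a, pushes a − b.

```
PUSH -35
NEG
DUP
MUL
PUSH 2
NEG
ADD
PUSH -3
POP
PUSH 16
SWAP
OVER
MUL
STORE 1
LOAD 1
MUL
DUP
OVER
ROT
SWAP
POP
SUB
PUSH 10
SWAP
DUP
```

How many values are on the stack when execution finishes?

3

PUSH -35 -> -35
NEG      -> 35
DUP      -> 35 35
MUL      -> 1225
PUSH 2   -> 1225 2
NEG      -> 1225 -2
ADD      -> 1223
PUSH -3  -> 1223 -3
POP      -> 1223
PUSH 16  -> 1223 16
SWAP     -> 16 1223
OVER     -> 16 1223 16
MUL      -> 16 19568
STORE 1  -> 16
LOAD 1   -> 16 19568
MUL      -> 313088
DUP      -> 313088 313088
OVER     -> 313088 313088 313088
ROT      -> 313088 313088 313088
SWAP     -> 313088 313088 313088
POP      -> 313088 313088
SUB      -> 0
PUSH 10  -> 0 10
SWAP     -> 10 0
DUP      -> 10 0 0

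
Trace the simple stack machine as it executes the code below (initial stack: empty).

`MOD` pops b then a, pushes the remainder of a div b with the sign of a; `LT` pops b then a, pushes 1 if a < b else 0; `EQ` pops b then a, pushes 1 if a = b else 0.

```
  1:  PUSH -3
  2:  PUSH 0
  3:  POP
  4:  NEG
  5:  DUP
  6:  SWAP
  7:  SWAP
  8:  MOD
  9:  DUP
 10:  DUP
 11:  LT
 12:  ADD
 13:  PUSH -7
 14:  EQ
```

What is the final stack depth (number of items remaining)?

1

PUSH -3 : [-3]
PUSH 0  : [-3, 0]
POP     : [-3]
NEG     : [3]
DUP     : [3, 3]
SWAP    : [3, 3]
SWAP    : [3, 3]
MOD     : [0]
DUP     : [0, 0]
DUP     : [0, 0, 0]
LT      : [0, 0]
ADD     : [0]
PUSH -7 : [0, -7]
EQ      : [0]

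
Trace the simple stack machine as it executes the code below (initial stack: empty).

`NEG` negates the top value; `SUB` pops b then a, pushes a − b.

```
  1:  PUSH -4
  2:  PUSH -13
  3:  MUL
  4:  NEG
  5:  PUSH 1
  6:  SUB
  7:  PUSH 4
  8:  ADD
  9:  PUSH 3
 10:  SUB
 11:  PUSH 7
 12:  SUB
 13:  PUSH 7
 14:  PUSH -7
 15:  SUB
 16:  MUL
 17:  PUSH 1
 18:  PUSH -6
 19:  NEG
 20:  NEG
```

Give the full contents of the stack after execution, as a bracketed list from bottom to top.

[-826, 1, -6]

PUSH -4  : -4
PUSH -13 : -4 -13
MUL      : 52
NEG      : -52
PUSH 1   : -52 1
SUB      : -53
PUSH 4   : -53 4
ADD      : -49
PUSH 3   : -49 3
SUB      : -52
PUSH 7   : -52 7
SUB      : -59
PUSH 7   : -59 7
PUSH -7  : -59 7 -7
SUB      : -59 14
MUL      : -826
PUSH 1   : -826 1
PUSH -6  : -826 1 -6
NEG      : -826 1 6
NEG      : -826 1 -6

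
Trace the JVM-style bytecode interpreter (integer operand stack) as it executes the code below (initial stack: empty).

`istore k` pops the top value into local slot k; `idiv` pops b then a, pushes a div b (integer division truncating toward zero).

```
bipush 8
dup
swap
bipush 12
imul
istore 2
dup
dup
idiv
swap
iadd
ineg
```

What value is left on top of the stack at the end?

bipush 8  : [8]
dup       : [8, 8]
swap      : [8, 8]
bipush 12 : [8, 8, 12]
imul      : [8, 96]
istore 2  : [8]
dup       : [8, 8]
dup       : [8, 8, 8]
idiv      : [8, 1]
swap      : [1, 8]
iadd      : [9]
ineg      : [-9]

-9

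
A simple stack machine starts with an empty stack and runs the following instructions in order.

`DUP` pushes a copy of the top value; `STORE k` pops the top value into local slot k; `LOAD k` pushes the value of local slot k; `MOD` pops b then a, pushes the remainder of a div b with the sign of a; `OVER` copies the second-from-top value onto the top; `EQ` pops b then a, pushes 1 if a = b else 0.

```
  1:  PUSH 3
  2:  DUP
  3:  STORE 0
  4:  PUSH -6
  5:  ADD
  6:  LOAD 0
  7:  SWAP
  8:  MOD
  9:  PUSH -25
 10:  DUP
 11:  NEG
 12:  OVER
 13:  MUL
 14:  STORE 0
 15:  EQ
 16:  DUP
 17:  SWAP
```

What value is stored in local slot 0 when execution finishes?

PUSH 3   -> 3
DUP      -> 3 3
STORE 0  -> 3
PUSH -6  -> 3 -6
ADD      -> -3
LOAD 0   -> -3 3
SWAP     -> 3 -3
MOD      -> 0
PUSH -25 -> 0 -25
DUP      -> 0 -25 -25
NEG      -> 0 -25 25
OVER     -> 0 -25 25 -25
MUL      -> 0 -25 -625
STORE 0  -> 0 -25
EQ       -> 0
DUP      -> 0 0
SWAP     -> 0 0

-625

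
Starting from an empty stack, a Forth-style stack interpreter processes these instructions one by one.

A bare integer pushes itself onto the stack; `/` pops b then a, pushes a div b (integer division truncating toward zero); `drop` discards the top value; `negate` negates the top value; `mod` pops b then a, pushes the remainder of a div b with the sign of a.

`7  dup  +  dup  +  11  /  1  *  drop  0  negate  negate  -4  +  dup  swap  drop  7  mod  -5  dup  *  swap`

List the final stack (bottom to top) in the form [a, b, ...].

[25, -4]

7      -> [7]
dup    -> [7, 7]
+      -> [14]
dup    -> [14, 14]
+      -> [28]
11     -> [28, 11]
/      -> [2]
1      -> [2, 1]
*      -> [2]
drop   -> []
0      -> [0]
negate -> [0]
negate -> [0]
-4     -> [0, -4]
+      -> [-4]
dup    -> [-4, -4]
swap   -> [-4, -4]
drop   -> [-4]
7      -> [-4, 7]
mod    -> [-4]
-5     -> [-4, -5]
dup    -> [-4, -5, -5]
*      -> [-4, 25]
swap   -> [25, -4]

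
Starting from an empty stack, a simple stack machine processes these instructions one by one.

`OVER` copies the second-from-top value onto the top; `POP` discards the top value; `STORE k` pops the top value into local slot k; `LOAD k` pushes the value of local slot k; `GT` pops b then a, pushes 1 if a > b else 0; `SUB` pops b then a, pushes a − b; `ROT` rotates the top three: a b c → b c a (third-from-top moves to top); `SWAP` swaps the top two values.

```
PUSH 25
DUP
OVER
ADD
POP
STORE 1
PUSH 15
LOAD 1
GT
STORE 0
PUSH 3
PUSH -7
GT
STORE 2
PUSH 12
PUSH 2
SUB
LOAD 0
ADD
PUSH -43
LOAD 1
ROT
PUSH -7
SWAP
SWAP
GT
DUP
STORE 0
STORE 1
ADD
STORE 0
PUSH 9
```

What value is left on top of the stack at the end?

9

PUSH 25  -> 25
DUP      -> 25 25
OVER     -> 25 25 25
ADD      -> 25 50
POP      -> 25
STORE 1  -> (empty)
PUSH 15  -> 15
LOAD 1   -> 15 25
GT       -> 0
STORE 0  -> (empty)
PUSH 3   -> 3
PUSH -7  -> 3 -7
GT       -> 1
STORE 2  -> (empty)
PUSH 12  -> 12
PUSH 2   -> 12 2
SUB      -> 10
LOAD 0   -> 10 0
ADD      -> 10
PUSH -43 -> 10 -43
LOAD 1   -> 10 -43 25
ROT      -> -43 25 10
PUSH -7  -> -43 25 10 -7
SWAP     -> -43 25 -7 10
SWAP     -> -43 25 10 -7
GT       -> -43 25 1
DUP      -> -43 25 1 1
STORE 0  -> -43 25 1
STORE 1  -> -43 25
ADD      -> -18
STORE 0  -> (empty)
PUSH 9   -> 9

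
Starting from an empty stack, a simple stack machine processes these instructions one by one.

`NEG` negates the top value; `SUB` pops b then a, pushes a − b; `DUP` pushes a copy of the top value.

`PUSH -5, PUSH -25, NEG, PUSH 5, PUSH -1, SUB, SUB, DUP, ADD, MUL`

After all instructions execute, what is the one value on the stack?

-190

PUSH -5   [-5]
PUSH -25  [-5, -25]
NEG       [-5, 25]
PUSH 5    [-5, 25, 5]
PUSH -1   [-5, 25, 5, -1]
SUB       [-5, 25, 6]
SUB       [-5, 19]
DUP       [-5, 19, 19]
ADD       [-5, 38]
MUL       [-190]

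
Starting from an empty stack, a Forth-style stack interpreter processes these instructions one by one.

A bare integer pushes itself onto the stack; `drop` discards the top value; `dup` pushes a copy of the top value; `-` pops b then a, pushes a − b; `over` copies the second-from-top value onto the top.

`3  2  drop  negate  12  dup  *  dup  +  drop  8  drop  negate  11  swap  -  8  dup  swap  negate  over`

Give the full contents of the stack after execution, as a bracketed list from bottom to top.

3      -> 3
2      -> 3 2
drop   -> 3
negate -> -3
12     -> -3 12
dup    -> -3 12 12
*      -> -3 144
dup    -> -3 144 144
+      -> -3 288
drop   -> -3
8      -> -3 8
drop   -> -3
negate -> 3
11     -> 3 11
swap   -> 11 3
-      -> 8
8      -> 8 8
dup    -> 8 8 8
swap   -> 8 8 8
negate -> 8 8 -8
over   -> 8 8 -8 8

[8, 8, -8, 8]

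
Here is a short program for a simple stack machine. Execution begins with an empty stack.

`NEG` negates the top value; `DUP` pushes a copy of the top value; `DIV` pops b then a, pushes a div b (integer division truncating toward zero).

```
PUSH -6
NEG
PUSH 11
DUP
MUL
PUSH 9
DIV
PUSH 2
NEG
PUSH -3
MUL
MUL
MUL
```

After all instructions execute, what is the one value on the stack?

468

PUSH -6  -6
NEG      6
PUSH 11  6 11
DUP      6 11 11
MUL      6 121
PUSH 9   6 121 9
DIV      6 13
PUSH 2   6 13 2
NEG      6 13 -2
PUSH -3  6 13 -2 -3
MUL      6 13 6
MUL      6 78
MUL      468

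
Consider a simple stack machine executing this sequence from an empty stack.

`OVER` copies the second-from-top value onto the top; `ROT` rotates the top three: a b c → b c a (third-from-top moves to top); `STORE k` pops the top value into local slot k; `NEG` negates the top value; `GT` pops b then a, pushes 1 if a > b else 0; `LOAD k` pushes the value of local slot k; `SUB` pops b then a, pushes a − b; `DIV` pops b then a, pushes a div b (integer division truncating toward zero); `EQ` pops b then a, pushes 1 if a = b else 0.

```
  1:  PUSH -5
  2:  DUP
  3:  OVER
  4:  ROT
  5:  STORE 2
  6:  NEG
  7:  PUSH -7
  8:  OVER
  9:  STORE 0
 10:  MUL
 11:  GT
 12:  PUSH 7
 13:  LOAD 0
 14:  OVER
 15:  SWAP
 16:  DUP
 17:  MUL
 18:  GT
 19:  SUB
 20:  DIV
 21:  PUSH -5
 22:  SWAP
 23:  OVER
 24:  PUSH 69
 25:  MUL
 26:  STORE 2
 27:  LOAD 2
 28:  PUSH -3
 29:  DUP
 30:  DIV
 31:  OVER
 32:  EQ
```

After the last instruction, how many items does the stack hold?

4

PUSH -5 -> [-5]
DUP     -> [-5, -5]
OVER    -> [-5, -5, -5]
ROT     -> [-5, -5, -5]
STORE 2 -> [-5, -5]
NEG     -> [-5, 5]
PUSH -7 -> [-5, 5, -7]
OVER    -> [-5, 5, -7, 5]
STORE 0 -> [-5, 5, -7]
MUL     -> [-5, -35]
GT      -> [1]
PUSH 7  -> [1, 7]
LOAD 0  -> [1, 7, 5]
OVER    -> [1, 7, 5, 7]
SWAP    -> [1, 7, 7, 5]
DUP     -> [1, 7, 7, 5, 5]
MUL     -> [1, 7, 7, 25]
GT      -> [1, 7, 0]
SUB     -> [1, 7]
DIV     -> [0]
PUSH -5 -> [0, -5]
SWAP    -> [-5, 0]
OVER    -> [-5, 0, -5]
PUSH 69 -> [-5, 0, -5, 69]
MUL     -> [-5, 0, -345]
STORE 2 -> [-5, 0]
LOAD 2  -> [-5, 0, -345]
PUSH -3 -> [-5, 0, -345, -3]
DUP     -> [-5, 0, -345, -3, -3]
DIV     -> [-5, 0, -345, 1]
OVER    -> [-5, 0, -345, 1, -345]
EQ      -> [-5, 0, -345, 0]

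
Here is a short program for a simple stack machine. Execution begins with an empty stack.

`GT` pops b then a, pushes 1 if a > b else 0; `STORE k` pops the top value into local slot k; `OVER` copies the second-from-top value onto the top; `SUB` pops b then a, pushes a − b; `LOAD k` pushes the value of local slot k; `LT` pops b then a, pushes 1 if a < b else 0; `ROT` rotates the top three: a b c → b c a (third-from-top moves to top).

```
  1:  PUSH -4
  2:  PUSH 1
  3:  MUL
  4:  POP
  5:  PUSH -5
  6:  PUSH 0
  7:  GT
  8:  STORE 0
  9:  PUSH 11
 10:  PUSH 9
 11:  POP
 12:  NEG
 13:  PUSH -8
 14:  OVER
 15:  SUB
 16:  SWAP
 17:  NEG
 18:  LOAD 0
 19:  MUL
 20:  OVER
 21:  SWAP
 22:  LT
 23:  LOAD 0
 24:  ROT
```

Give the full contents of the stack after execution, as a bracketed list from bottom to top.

PUSH -4  -4
PUSH 1   -4 1
MUL      -4
POP      (empty)
PUSH -5  -5
PUSH 0   -5 0
GT       0
STORE 0  (empty)
PUSH 11  11
PUSH 9   11 9
POP      11
NEG      -11
PUSH -8  -11 -8
OVER     -11 -8 -11
SUB      -11 3
SWAP     3 -11
NEG      3 11
LOAD 0   3 11 0
MUL      3 0
OVER     3 0 3
SWAP     3 3 0
LT       3 0
LOAD 0   3 0 0
ROT      0 0 3

[0, 0, 3]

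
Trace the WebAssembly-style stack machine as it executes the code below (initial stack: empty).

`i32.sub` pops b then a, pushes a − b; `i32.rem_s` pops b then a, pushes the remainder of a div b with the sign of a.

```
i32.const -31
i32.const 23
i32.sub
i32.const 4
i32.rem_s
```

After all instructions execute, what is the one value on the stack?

-2

i32.const -31 -> [-31]
i32.const 23  -> [-31, 23]
i32.sub       -> [-54]
i32.const 4   -> [-54, 4]
i32.rem_s     -> [-2]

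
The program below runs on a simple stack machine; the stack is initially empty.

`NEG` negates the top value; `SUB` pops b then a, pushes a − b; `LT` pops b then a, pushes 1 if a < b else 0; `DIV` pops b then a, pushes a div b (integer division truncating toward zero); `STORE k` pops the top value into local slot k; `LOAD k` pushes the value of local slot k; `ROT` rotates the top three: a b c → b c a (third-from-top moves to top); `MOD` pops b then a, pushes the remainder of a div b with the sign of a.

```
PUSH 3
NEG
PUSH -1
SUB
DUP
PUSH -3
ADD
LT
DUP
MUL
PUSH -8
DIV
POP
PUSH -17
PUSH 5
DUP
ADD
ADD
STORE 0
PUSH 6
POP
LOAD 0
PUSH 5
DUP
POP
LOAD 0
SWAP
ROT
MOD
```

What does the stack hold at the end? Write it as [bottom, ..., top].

PUSH 3   -> 3
NEG      -> -3
PUSH -1  -> -3 -1
SUB      -> -2
DUP      -> -2 -2
PUSH -3  -> -2 -2 -3
ADD      -> -2 -5
LT       -> 0
DUP      -> 0 0
MUL      -> 0
PUSH -8  -> 0 -8
DIV      -> 0
POP      -> (empty)
PUSH -17 -> -17
PUSH 5   -> -17 5
DUP      -> -17 5 5
ADD      -> -17 10
ADD      -> -7
STORE 0  -> (empty)
PUSH 6   -> 6
POP      -> (empty)
LOAD 0   -> -7
PUSH 5   -> -7 5
DUP      -> -7 5 5
POP      -> -7 5
LOAD 0   -> -7 5 -7
SWAP     -> -7 -7 5
ROT      -> -7 5 -7
MOD      -> -7 5

[-7, 5]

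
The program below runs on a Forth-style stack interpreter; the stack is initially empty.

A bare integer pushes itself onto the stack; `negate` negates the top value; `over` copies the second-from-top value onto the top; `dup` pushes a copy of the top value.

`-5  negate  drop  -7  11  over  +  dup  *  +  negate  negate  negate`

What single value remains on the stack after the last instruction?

-5     -> [-5]
negate -> [5]
drop   -> []
-7     -> [-7]
11     -> [-7, 11]
over   -> [-7, 11, -7]
+      -> [-7, 4]
dup    -> [-7, 4, 4]
*      -> [-7, 16]
+      -> [9]
negate -> [-9]
negate -> [9]
negate -> [-9]

-9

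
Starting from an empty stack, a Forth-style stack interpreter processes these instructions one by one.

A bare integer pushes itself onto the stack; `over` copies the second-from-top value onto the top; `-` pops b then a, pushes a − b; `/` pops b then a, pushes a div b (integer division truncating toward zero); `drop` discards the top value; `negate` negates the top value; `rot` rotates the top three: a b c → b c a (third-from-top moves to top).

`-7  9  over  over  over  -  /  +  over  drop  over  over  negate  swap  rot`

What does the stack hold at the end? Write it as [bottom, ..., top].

[-7, -9, -7, 9]

-7     -> [-7]
9      -> [-7, 9]
over   -> [-7, 9, -7]
over   -> [-7, 9, -7, 9]
over   -> [-7, 9, -7, 9, -7]
-      -> [-7, 9, -7, 16]
/      -> [-7, 9, 0]
+      -> [-7, 9]
over   -> [-7, 9, -7]
drop   -> [-7, 9]
over   -> [-7, 9, -7]
over   -> [-7, 9, -7, 9]
negate -> [-7, 9, -7, -9]
swap   -> [-7, 9, -9, -7]
rot    -> [-7, -9, -7, 9]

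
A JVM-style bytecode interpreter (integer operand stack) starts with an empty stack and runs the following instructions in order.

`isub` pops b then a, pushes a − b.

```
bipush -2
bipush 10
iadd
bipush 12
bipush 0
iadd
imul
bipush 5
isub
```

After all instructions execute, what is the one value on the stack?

bipush -2 -> -2
bipush 10 -> -2 10
iadd      -> 8
bipush 12 -> 8 12
bipush 0  -> 8 12 0
iadd      -> 8 12
imul      -> 96
bipush 5  -> 96 5
isub      -> 91

91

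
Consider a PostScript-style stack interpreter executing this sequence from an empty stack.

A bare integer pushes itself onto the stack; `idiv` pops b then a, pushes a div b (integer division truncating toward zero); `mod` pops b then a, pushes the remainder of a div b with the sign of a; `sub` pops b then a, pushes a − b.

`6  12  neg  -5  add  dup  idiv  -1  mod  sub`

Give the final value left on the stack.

6    : [6]
12   : [6, 12]
neg  : [6, -12]
-5   : [6, -12, -5]
add  : [6, -17]
dup  : [6, -17, -17]
idiv : [6, 1]
-1   : [6, 1, -1]
mod  : [6, 0]
sub  : [6]

6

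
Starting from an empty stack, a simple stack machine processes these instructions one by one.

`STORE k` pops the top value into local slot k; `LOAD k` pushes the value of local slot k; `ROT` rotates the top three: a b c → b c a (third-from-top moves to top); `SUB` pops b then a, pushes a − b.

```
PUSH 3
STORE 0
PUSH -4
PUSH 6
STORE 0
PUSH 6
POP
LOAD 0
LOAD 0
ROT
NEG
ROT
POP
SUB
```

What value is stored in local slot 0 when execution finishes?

PUSH 3   [3]
STORE 0  []
PUSH -4  [-4]
PUSH 6   [-4, 6]
STORE 0  [-4]
PUSH 6   [-4, 6]
POP      [-4]
LOAD 0   [-4, 6]
LOAD 0   [-4, 6, 6]
ROT      [6, 6, -4]
NEG      [6, 6, 4]
ROT      [6, 4, 6]
POP      [6, 4]
SUB      [2]

6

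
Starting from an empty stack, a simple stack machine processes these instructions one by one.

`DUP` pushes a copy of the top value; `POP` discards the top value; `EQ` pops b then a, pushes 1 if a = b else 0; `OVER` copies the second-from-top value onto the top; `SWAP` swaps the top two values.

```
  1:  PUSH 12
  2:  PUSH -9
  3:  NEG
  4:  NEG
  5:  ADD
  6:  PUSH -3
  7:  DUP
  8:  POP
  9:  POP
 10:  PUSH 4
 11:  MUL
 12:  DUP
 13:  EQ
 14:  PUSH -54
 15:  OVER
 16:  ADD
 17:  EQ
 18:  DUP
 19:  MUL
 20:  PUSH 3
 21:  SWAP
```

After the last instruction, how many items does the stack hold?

PUSH 12  -> 12
PUSH -9  -> 12 -9
NEG      -> 12 9
NEG      -> 12 -9
ADD      -> 3
PUSH -3  -> 3 -3
DUP      -> 3 -3 -3
POP      -> 3 -3
POP      -> 3
PUSH 4   -> 3 4
MUL      -> 12
DUP      -> 12 12
EQ       -> 1
PUSH -54 -> 1 -54
OVER     -> 1 -54 1
ADD      -> 1 -53
EQ       -> 0
DUP      -> 0 0
MUL      -> 0
PUSH 3   -> 0 3
SWAP     -> 3 0

2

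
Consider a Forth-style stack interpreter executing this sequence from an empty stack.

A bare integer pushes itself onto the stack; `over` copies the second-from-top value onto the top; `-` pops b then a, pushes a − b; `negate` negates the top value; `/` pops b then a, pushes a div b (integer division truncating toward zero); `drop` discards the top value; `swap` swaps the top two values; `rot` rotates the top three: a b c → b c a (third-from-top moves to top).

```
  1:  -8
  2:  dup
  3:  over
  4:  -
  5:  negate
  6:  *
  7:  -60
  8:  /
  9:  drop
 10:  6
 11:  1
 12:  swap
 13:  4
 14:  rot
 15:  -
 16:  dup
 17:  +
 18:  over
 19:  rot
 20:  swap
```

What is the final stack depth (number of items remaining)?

3

-8     -> -8
dup    -> -8 -8
over   -> -8 -8 -8
-      -> -8 0
negate -> -8 0
*      -> 0
-60    -> 0 -60
/      -> 0
drop   -> (empty)
6      -> 6
1      -> 6 1
swap   -> 1 6
4      -> 1 6 4
rot    -> 6 4 1
-      -> 6 3
dup    -> 6 3 3
+      -> 6 6
over   -> 6 6 6
rot    -> 6 6 6
swap   -> 6 6 6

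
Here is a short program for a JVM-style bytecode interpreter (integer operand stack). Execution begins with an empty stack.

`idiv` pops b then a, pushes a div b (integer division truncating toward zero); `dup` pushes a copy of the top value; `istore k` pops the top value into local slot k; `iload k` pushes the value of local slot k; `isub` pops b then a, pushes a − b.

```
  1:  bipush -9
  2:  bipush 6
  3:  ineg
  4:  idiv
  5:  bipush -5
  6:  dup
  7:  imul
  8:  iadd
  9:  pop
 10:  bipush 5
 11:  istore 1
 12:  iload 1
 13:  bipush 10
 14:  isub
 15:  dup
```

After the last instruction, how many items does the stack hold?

bipush -9  -9
bipush 6   -9 6
ineg       -9 -6
idiv       1
bipush -5  1 -5
dup        1 -5 -5
imul       1 25
iadd       26
pop        (empty)
bipush 5   5
istore 1   (empty)
iload 1    5
bipush 10  5 10
isub       -5
dup        -5 -5

2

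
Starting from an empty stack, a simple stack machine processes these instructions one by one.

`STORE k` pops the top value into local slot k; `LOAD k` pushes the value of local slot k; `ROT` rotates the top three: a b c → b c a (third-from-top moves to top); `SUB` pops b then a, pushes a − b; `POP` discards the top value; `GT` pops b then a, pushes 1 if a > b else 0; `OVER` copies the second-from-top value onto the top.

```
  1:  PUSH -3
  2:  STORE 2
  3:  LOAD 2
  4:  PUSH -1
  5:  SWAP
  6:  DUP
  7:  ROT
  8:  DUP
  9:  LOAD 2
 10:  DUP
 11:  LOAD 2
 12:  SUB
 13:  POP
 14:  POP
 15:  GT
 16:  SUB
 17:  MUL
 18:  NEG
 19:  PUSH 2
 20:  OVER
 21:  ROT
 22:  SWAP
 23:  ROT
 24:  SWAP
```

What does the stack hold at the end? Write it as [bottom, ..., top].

PUSH -3 : -3
STORE 2 : (empty)
LOAD 2  : -3
PUSH -1 : -3 -1
SWAP    : -1 -3
DUP     : -1 -3 -3
ROT     : -3 -3 -1
DUP     : -3 -3 -1 -1
LOAD 2  : -3 -3 -1 -1 -3
DUP     : -3 -3 -1 -1 -3 -3
LOAD 2  : -3 -3 -1 -1 -3 -3 -3
SUB     : -3 -3 -1 -1 -3 0
POP     : -3 -3 -1 -1 -3
POP     : -3 -3 -1 -1
GT      : -3 -3 0
SUB     : -3 -3
MUL     : 9
NEG     : -9
PUSH 2  : -9 2
OVER    : -9 2 -9
ROT     : 2 -9 -9
SWAP    : 2 -9 -9
ROT     : -9 -9 2
SWAP    : -9 2 -9

[-9, 2, -9]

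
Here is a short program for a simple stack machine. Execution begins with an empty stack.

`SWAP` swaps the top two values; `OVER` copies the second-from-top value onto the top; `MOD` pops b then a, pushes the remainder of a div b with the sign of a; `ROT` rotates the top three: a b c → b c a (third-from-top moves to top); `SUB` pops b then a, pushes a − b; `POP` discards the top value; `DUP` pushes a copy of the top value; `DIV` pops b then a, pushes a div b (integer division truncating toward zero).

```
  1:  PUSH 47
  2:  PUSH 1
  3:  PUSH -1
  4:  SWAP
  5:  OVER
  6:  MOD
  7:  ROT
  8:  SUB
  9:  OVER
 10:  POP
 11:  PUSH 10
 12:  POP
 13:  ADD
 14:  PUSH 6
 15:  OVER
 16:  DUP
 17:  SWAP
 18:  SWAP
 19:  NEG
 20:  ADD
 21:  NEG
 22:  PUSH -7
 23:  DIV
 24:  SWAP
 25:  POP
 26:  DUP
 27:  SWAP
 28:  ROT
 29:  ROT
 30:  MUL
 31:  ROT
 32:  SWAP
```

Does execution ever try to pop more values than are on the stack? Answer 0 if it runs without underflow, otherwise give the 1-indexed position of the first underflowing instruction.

PUSH 47 → 47
PUSH 1  → 47 1
PUSH -1 → 47 1 -1
SWAP    → 47 -1 1
OVER    → 47 -1 1 -1
MOD     → 47 -1 0
ROT     → -1 0 47
SUB     → -1 -47
OVER    → -1 -47 -1
POP     → -1 -47
PUSH 10 → -1 -47 10
POP     → -1 -47
ADD     → -48
PUSH 6  → -48 6
OVER    → -48 6 -48
DUP     → -48 6 -48 -48
SWAP    → -48 6 -48 -48
SWAP    → -48 6 -48 -48
NEG     → -48 6 -48 48
ADD     → -48 6 0
NEG     → -48 6 0
PUSH -7 → -48 6 0 -7
DIV     → -48 6 0
SWAP    → -48 0 6
POP     → -48 0
DUP     → -48 0 0
SWAP    → -48 0 0
ROT     → 0 0 -48
ROT     → 0 -48 0
MUL     → 0 0
ROT  — needs 3 operands, stack has 2 → underflow

31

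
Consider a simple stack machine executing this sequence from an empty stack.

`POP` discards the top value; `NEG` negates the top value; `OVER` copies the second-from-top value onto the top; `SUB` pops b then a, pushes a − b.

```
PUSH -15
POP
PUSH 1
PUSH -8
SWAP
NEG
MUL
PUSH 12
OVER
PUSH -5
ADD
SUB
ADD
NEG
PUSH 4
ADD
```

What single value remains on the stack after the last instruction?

PUSH -15  [-15]
POP       []
PUSH 1    [1]
PUSH -8   [1, -8]
SWAP      [-8, 1]
NEG       [-8, -1]
MUL       [8]
PUSH 12   [8, 12]
OVER      [8, 12, 8]
PUSH -5   [8, 12, 8, -5]
ADD       [8, 12, 3]
SUB       [8, 9]
ADD       [17]
NEG       [-17]
PUSH 4    [-17, 4]
ADD       [-13]

-13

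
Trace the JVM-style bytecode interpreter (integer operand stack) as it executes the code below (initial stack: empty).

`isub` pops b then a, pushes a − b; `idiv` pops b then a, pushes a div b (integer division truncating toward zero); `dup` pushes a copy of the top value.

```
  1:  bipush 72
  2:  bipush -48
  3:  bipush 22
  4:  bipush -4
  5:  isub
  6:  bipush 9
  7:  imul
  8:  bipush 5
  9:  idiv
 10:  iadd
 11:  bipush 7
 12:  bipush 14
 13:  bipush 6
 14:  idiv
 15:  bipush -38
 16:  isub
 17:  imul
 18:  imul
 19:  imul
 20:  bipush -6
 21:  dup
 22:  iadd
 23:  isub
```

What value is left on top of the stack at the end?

-40308

bipush 72   72
bipush -48  72 -48
bipush 22   72 -48 22
bipush -4   72 -48 22 -4
isub        72 -48 26
bipush 9    72 -48 26 9
imul        72 -48 234
bipush 5    72 -48 234 5
idiv        72 -48 46
iadd        72 -2
bipush 7    72 -2 7
bipush 14   72 -2 7 14
bipush 6    72 -2 7 14 6
idiv        72 -2 7 2
bipush -38  72 -2 7 2 -38
isub        72 -2 7 40
imul        72 -2 280
imul        72 -560
imul        -40320
bipush -6   -40320 -6
dup         -40320 -6 -6
iadd        -40320 -12
isub        -40308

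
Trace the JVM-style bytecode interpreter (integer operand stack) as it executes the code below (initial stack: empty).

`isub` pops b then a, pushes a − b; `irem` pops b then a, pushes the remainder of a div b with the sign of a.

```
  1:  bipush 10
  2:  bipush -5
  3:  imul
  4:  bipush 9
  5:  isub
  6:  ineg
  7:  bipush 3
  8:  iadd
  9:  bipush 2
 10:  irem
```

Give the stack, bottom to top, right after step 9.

[62, 2]

bipush 10 → [10]
bipush -5 → [10, -5]
imul      → [-50]
bipush 9  → [-50, 9]
isub      → [-59]
ineg      → [59]
bipush 3  → [59, 3]
iadd      → [62]
bipush 2  → [62, 2]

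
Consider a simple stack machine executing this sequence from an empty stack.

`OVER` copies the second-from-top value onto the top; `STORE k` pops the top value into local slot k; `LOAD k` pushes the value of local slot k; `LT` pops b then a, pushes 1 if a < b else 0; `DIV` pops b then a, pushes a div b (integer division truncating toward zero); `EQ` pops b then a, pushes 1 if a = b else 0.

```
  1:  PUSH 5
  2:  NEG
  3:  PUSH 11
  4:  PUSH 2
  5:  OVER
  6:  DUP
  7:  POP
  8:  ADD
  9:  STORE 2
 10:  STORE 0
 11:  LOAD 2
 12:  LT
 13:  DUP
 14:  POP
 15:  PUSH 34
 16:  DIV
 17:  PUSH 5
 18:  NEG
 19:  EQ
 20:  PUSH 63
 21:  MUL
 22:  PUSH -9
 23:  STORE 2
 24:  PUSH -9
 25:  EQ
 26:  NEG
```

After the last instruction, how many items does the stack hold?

1

PUSH 5  : 5
NEG     : -5
PUSH 11 : -5 11
PUSH 2  : -5 11 2
OVER    : -5 11 2 11
DUP     : -5 11 2 11 11
POP     : -5 11 2 11
ADD     : -5 11 13
STORE 2 : -5 11
STORE 0 : -5
LOAD 2  : -5 13
LT      : 1
DUP     : 1 1
POP     : 1
PUSH 34 : 1 34
DIV     : 0
PUSH 5  : 0 5
NEG     : 0 -5
EQ      : 0
PUSH 63 : 0 63
MUL     : 0
PUSH -9 : 0 -9
STORE 2 : 0
PUSH -9 : 0 -9
EQ      : 0
NEG     : 0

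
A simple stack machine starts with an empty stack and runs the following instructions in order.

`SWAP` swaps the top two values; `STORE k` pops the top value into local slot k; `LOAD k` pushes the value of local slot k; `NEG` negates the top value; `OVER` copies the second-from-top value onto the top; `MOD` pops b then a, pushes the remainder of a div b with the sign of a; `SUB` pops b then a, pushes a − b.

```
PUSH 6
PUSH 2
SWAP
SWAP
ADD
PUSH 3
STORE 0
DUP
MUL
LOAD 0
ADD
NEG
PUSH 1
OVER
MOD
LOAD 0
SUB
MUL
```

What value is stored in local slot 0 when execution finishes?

3

PUSH 6  -> 6
PUSH 2  -> 6 2
SWAP    -> 2 6
SWAP    -> 6 2
ADD     -> 8
PUSH 3  -> 8 3
STORE 0 -> 8
DUP     -> 8 8
MUL     -> 64
LOAD 0  -> 64 3
ADD     -> 67
NEG     -> -67
PUSH 1  -> -67 1
OVER    -> -67 1 -67
MOD     -> -67 1
LOAD 0  -> -67 1 3
SUB     -> -67 -2
MUL     -> 134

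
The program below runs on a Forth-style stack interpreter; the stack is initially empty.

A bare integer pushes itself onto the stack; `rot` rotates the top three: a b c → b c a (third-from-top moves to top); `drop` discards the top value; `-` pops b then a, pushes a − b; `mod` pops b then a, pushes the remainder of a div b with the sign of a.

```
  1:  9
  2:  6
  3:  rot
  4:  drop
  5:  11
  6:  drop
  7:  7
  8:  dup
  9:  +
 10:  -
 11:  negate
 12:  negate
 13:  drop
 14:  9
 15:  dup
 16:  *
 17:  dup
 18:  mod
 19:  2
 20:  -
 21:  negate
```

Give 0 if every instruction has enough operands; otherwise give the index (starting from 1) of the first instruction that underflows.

9 → 9
6 → 9 6
rot  — needs 3 operands, stack has 2 → underflow

3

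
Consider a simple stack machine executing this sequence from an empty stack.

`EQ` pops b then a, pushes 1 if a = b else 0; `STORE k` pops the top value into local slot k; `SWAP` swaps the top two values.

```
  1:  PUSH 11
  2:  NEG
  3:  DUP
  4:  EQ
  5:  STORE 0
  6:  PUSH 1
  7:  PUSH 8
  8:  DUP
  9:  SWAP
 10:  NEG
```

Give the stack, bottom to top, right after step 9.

[1, 8, 8]

PUSH 11 -> 11
NEG     -> -11
DUP     -> -11 -11
EQ      -> 1
STORE 0 -> (empty)
PUSH 1  -> 1
PUSH 8  -> 1 8
DUP     -> 1 8 8
SWAP    -> 1 8 8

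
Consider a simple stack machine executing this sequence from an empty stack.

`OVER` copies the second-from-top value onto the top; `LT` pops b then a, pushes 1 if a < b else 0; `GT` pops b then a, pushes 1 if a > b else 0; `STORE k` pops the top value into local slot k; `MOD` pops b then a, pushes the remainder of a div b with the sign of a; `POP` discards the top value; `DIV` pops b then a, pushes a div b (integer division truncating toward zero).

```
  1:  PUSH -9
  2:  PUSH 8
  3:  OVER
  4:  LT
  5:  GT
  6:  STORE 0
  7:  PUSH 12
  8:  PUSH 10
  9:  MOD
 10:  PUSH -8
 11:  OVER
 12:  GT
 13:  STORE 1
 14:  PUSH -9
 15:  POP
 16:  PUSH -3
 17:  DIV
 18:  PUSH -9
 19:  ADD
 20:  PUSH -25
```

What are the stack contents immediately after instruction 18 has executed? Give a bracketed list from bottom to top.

PUSH -9  -9
PUSH 8   -9 8
OVER     -9 8 -9
LT       -9 0
GT       0
STORE 0  (empty)
PUSH 12  12
PUSH 10  12 10
MOD      2
PUSH -8  2 -8
OVER     2 -8 2
GT       2 0
STORE 1  2
PUSH -9  2 -9
POP      2
PUSH -3  2 -3
DIV      0
PUSH -9  0 -9

[0, -9]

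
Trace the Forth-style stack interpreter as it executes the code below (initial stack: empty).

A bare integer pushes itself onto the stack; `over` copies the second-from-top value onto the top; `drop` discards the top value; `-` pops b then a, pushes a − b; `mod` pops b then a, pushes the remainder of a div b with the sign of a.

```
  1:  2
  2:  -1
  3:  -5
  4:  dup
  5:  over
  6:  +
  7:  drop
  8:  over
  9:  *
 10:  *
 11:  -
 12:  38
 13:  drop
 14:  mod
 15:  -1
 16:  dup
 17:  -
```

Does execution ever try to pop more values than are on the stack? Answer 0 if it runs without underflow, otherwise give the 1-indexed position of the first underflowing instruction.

14

2    -> [2]
-1   -> [2, -1]
-5   -> [2, -1, -5]
dup  -> [2, -1, -5, -5]
over -> [2, -1, -5, -5, -5]
+    -> [2, -1, -5, -10]
drop -> [2, -1, -5]
over -> [2, -1, -5, -1]
*    -> [2, -1, 5]
*    -> [2, -5]
-    -> [7]
38   -> [7, 38]
drop -> [7]
mod  — needs 2 operands, stack has 1 → underflow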